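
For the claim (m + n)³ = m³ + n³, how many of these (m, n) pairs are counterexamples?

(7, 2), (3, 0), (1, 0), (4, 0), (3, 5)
2

Testing each pair:
(7, 2): LHS = 729, RHS = 351 → counterexample
(3, 0): LHS = 27, RHS = 27 → satisfies claim
(1, 0): LHS = 1, RHS = 1 → satisfies claim
(4, 0): LHS = 64, RHS = 64 → satisfies claim
(3, 5): LHS = 512, RHS = 152 → counterexample

That makes 2 counterexamples.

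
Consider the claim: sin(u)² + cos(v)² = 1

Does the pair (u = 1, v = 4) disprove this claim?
Substituting u = 1, v = 4:
LHS = sin(1)² + cos(4)² ≈ 1.135
RHS = 1

Since LHS ≠ RHS, this pair disproves the claim.

Answer: Yes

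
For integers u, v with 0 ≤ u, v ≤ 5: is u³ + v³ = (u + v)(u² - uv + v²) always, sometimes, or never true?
The identity holds for every pair in the range. For instance at (u, v) = (3, 5): both sides equal 152.

Answer: Always true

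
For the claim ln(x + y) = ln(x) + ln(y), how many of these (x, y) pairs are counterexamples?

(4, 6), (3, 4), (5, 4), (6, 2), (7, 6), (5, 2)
6

Testing each pair:
(4, 6): LHS = ln(10) ≈ 2.303, RHS = ln(4) + ln(6) ≈ 3.178 → counterexample
(3, 4): LHS = ln(7) ≈ 1.946, RHS = ln(3) + ln(4) ≈ 2.485 → counterexample
(5, 4): LHS = ln(9) ≈ 2.197, RHS = ln(4) + ln(5) ≈ 2.996 → counterexample
(6, 2): LHS = ln(8) ≈ 2.079, RHS = ln(2) + ln(6) ≈ 2.485 → counterexample
(7, 6): LHS = ln(13) ≈ 2.565, RHS = ln(6) + ln(7) ≈ 3.738 → counterexample
(5, 2): LHS = ln(7) ≈ 1.946, RHS = ln(2) + ln(5) ≈ 2.303 → counterexample

That makes 6 counterexamples.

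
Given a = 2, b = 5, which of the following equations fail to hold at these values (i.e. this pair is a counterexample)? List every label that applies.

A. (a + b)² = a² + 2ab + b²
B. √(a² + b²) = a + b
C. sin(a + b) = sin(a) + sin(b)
B, C

Evaluating each claim at the given values:
A. LHS = 49, RHS = 49 → holds here (LHS = RHS)
B. LHS = √(29) ≈ 5.385, RHS = 7 → fails here (LHS ≠ RHS)
C. LHS = sin(7) ≈ 0.657, RHS = sin(5) + sin(2) ≈ -0.04963 → fails here (LHS ≠ RHS)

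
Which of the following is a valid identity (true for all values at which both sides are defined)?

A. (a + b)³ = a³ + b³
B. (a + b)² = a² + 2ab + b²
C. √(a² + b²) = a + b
B

A: fails at (2, 4) — LHS = 216, RHS = 72.
B: holds — e.g. at (5, 5), both sides equal 100.
C: fails at (5, 5) — LHS = 5·√(2) ≈ 7.071, RHS = 10.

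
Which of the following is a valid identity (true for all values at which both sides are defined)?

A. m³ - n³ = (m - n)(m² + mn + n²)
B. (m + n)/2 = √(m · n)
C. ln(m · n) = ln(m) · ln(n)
A: holds — e.g. at (1, 5), both sides equal -124.
B: fails at (4, 5) — LHS = 9/2, RHS = 2·√(5) ≈ 4.472.
C: fails at (4, 4) — LHS = ln(16) ≈ 2.773, RHS = ln(4)² ≈ 1.922.

Answer: A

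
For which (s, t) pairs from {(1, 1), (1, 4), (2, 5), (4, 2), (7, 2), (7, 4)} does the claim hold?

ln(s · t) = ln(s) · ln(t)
Testing each pair:
(1, 1): LHS = 0, RHS = 0 → holds
(1, 4): LHS = ln(4) ≈ 1.386, RHS = 0 → fails
(2, 5): LHS = ln(10) ≈ 2.303, RHS = ln(2)·ln(5) ≈ 1.116 → fails
(4, 2): LHS = ln(8) ≈ 2.079, RHS = ln(2)·ln(4) ≈ 0.9609 → fails
(7, 2): LHS = ln(14) ≈ 2.639, RHS = ln(2)·ln(7) ≈ 1.349 → fails
(7, 4): LHS = ln(28) ≈ 3.332, RHS = ln(4)·ln(7) ≈ 2.698 → fails

1 of 6 pairs satisfies the claim.

Answer: (1, 1)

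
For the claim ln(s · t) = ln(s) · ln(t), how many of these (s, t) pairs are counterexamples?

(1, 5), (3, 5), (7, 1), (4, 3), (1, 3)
5

Testing each pair:
(1, 5): LHS = ln(5) ≈ 1.609, RHS = 0 → counterexample
(3, 5): LHS = ln(15) ≈ 2.708, RHS = ln(3)·ln(5) ≈ 1.768 → counterexample
(7, 1): LHS = ln(7) ≈ 1.946, RHS = 0 → counterexample
(4, 3): LHS = ln(12) ≈ 2.485, RHS = ln(3)·ln(4) ≈ 1.523 → counterexample
(1, 3): LHS = ln(3) ≈ 1.099, RHS = 0 → counterexample

That makes 5 counterexamples.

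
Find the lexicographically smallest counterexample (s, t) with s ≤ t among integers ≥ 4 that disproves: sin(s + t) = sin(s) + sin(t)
(s, t) = (4, 4)

Substituting (4, 4) into the claim:
LHS = sin(4 + 4) = sin(8) ≈ 0.9894
RHS = sin(4) + sin(4) = 2·sin(4) ≈ -1.514

Since LHS ≠ RHS, this pair disproves the claim, and no lexicographically smaller pair (s ≤ t, integers ≥ 4) does.

For instance (4, 11) is also a counterexample (LHS = sin(15) ≈ 0.6503, RHS = sin(11) + sin(4) ≈ -1.757), but it's lexicographically larger.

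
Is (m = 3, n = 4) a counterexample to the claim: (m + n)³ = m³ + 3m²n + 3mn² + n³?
Substituting m = 3, n = 4:
LHS = (3 + 4)³ = 343
RHS = 3³ + 3·3²·4 + 3·3·4² + 4³ = 343

The sides agree, so this pair does not disprove the claim.

Answer: No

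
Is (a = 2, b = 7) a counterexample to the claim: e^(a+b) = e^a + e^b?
Yes

Substituting a = 2, b = 7:
LHS = e^(2+7) = e^9 ≈ 8103
RHS = e^2 + e^7 ≈ 1104

Since LHS ≠ RHS, this pair disproves the claim.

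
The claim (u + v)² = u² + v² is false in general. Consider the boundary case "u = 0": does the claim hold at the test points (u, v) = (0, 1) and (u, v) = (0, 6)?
At (0, 1): LHS = 1, RHS = 1 → equal
At (0, 6): LHS = 36, RHS = 36 → equal

So the claim does hold at both of these boundary points, even though it is not an identity.

Answer: Yes, holds at both test points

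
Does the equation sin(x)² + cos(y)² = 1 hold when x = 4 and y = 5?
Fails

Substituting x = 4, y = 5:

LHS = sin(4)² + cos(5)² ≈ 0.6532
RHS = 1

LHS ≠ RHS, so the equation does not hold at this point.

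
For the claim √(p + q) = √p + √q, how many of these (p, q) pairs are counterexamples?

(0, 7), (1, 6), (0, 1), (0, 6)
1

Testing each pair:
(0, 7): LHS = √(7) ≈ 2.646, RHS = √(7) ≈ 2.646 → satisfies claim
(1, 6): LHS = √(7) ≈ 2.646, RHS = 1 + √(6) ≈ 3.449 → counterexample
(0, 1): LHS = 1, RHS = 1 → satisfies claim
(0, 6): LHS = √(6) ≈ 2.449, RHS = √(6) ≈ 2.449 → satisfies claim

That makes 1 counterexample.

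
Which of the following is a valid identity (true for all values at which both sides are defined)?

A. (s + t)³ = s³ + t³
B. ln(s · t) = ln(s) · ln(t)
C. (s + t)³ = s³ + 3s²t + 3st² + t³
C

A: fails at (3, 7) — LHS = 1000, RHS = 370.
B: fails at (4, 5) — LHS = ln(20) ≈ 2.996, RHS = ln(4)·ln(5) ≈ 2.231.
C: holds — e.g. at (2, 7), both sides equal 729.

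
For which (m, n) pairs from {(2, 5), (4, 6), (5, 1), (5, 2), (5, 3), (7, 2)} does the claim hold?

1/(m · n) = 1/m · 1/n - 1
Testing each pair:
(2, 5): LHS = 1/10, RHS = -9/10 → fails
(4, 6): LHS = 1/24, RHS = -23/24 → fails
(5, 1): LHS = 1/5, RHS = -4/5 → fails
(5, 2): LHS = 1/10, RHS = -9/10 → fails
(5, 3): LHS = 1/15, RHS = -14/15 → fails
(7, 2): LHS = 1/14, RHS = -13/14 → fails

No pair satisfies the claim.

Answer: None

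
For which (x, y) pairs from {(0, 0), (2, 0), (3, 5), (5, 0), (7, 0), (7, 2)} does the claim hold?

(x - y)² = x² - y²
(0, 0), (2, 0), (5, 0), (7, 0)

Testing each pair:
(0, 0): LHS = 0, RHS = 0 → holds
(2, 0): LHS = 4, RHS = 4 → holds
(3, 5): LHS = 4, RHS = -16 → fails
(5, 0): LHS = 25, RHS = 25 → holds
(7, 0): LHS = 49, RHS = 49 → holds
(7, 2): LHS = 25, RHS = 45 → fails

4 of 6 pairs satisfy the claim.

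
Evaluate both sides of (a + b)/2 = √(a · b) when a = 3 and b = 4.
LHS = (3 + 4)/2 = 7/2
RHS = √(3 · 4) = 2·√(3) ≈ 3.464

LHS ≠ RHS (they differ by about 0.0359), so the equation does not hold here.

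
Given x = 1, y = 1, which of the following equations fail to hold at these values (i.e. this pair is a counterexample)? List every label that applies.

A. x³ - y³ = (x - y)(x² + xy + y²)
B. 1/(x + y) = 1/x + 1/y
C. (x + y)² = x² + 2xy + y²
Evaluating each claim at the given values:
A. LHS = 0, RHS = 0 → holds here (LHS = RHS)
B. LHS = 1/2, RHS = 2 → fails here (LHS ≠ RHS)
C. LHS = 4, RHS = 4 → holds here (LHS = RHS)

Answer: B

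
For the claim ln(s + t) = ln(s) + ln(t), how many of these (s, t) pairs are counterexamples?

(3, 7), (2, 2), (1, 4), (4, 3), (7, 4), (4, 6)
Testing each pair:
(3, 7): LHS = ln(10) ≈ 2.303, RHS = ln(3) + ln(7) ≈ 3.045 → counterexample
(2, 2): LHS = ln(4) ≈ 1.386, RHS = 2·ln(2) ≈ 1.386 → satisfies claim
(1, 4): LHS = ln(5) ≈ 1.609, RHS = ln(4) ≈ 1.386 → counterexample
(4, 3): LHS = ln(7) ≈ 1.946, RHS = ln(3) + ln(4) ≈ 2.485 → counterexample
(7, 4): LHS = ln(11) ≈ 2.398, RHS = ln(4) + ln(7) ≈ 3.332 → counterexample
(4, 6): LHS = ln(10) ≈ 2.303, RHS = ln(4) + ln(6) ≈ 3.178 → counterexample

That makes 5 counterexamples.

Answer: 5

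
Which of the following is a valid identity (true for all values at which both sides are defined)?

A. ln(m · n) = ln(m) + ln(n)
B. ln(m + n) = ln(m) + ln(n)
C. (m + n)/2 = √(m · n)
A

A: holds — e.g. at (1, 3), both sides equal ln(3) ≈ 1.099.
B: fails at (4, 5) — LHS = ln(9) ≈ 2.197, RHS = ln(4) + ln(5) ≈ 2.996.
C: fails at (0, 1) — LHS = 1/2, RHS = 0.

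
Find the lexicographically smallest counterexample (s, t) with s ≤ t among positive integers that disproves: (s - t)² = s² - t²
(s, t) = (1, 2)

At (1, 1): both sides equal 0, so it holds there.

Substituting (1, 2) into the claim:
LHS = (1 - 2)² = 1
RHS = 1² - 2² = -3

Since LHS ≠ RHS, this pair disproves the claim, and no lexicographically smaller pair (s ≤ t, positive integers) does.

For instance (1, 3) is also a counterexample (LHS = 4, RHS = -8), but it's lexicographically larger.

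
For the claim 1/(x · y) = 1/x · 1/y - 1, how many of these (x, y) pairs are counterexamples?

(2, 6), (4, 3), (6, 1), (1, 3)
Testing each pair:
(2, 6): LHS = 1/12, RHS = -11/12 → counterexample
(4, 3): LHS = 1/12, RHS = -11/12 → counterexample
(6, 1): LHS = 1/6, RHS = -5/6 → counterexample
(1, 3): LHS = 1/3, RHS = -2/3 → counterexample

That makes 4 counterexamples.

Answer: 4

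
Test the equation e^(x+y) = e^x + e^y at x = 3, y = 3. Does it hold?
Substituting x = 3, y = 3:

LHS = e^(3+3) = e^6 ≈ 403.4
RHS = e^3 + e^3 = 2·e^3 ≈ 40.17

LHS ≠ RHS, so the equation does not hold at this point.

Answer: Fails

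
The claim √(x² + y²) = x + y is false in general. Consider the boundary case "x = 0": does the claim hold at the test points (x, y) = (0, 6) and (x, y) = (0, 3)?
Yes, holds at both test points

At (0, 6): LHS = 6, RHS = 6 → equal
At (0, 3): LHS = 3, RHS = 3 → equal

So the claim does hold at both of these boundary points, even though it is not an identity.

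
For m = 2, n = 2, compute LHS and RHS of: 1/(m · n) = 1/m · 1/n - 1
LHS = 1/(2 · 2) = 1/4
RHS = 1/2 · 1/2 - 1 = -3/4

LHS ≠ RHS, so the equation does not hold here.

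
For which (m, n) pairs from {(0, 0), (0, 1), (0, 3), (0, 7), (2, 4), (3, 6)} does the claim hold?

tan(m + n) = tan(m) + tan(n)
(0, 0), (0, 1), (0, 3), (0, 7)

Testing each pair:
(0, 0): LHS = 0, RHS = 0 → holds
(0, 1): LHS = tan(1) ≈ 1.557, RHS = tan(1) ≈ 1.557 → holds
(0, 3): LHS = tan(3) ≈ -0.1425, RHS = tan(3) ≈ -0.1425 → holds
(0, 7): LHS = tan(7) ≈ 0.8714, RHS = tan(7) ≈ 0.8714 → holds
(2, 4): LHS = tan(6) ≈ -0.291, RHS = tan(2) + tan(4) ≈ -1.027 → fails
(3, 6): LHS = tan(9) ≈ -0.4523, RHS = tan(6) + tan(3) ≈ -0.4336 → fails

4 of 6 pairs satisfy the claim.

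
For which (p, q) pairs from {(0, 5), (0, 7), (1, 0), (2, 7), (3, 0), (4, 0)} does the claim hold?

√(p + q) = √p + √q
(0, 5), (0, 7), (1, 0), (3, 0), (4, 0)

Testing each pair:
(0, 5): LHS = √(5) ≈ 2.236, RHS = √(5) ≈ 2.236 → holds
(0, 7): LHS = √(7) ≈ 2.646, RHS = √(7) ≈ 2.646 → holds
(1, 0): LHS = 1, RHS = 1 → holds
(2, 7): LHS = 3, RHS = √(2) + √(7) ≈ 4.06 → fails
(3, 0): LHS = √(3) ≈ 1.732, RHS = √(3) ≈ 1.732 → holds
(4, 0): LHS = 2, RHS = 2 → holds

5 of 6 pairs satisfy the claim.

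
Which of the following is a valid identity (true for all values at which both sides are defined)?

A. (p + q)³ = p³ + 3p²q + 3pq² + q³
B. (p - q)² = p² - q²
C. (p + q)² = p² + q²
A: holds — e.g. at (3, 7), both sides equal 1000.
B: fails at (1, 3) — LHS = 4, RHS = -8.
C: fails at (3, 7) — LHS = 100, RHS = 58.

Answer: A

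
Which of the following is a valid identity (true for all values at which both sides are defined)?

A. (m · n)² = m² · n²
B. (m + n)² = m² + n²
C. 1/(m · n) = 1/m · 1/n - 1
A

A: holds — e.g. at (4, 5), both sides equal 400.
B: fails at (3, 5) — LHS = 64, RHS = 34.
C: fails at (1, 1) — LHS = 1, RHS = 0.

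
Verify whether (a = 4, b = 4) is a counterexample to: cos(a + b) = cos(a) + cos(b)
Yes

Substituting a = 4, b = 4:
LHS = cos(4 + 4) = cos(8) ≈ -0.1455
RHS = cos(4) + cos(4) = 2·cos(4) ≈ -1.307

Since LHS ≠ RHS, this pair disproves the claim.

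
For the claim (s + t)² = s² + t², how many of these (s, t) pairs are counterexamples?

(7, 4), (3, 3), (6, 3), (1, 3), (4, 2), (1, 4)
6

Testing each pair:
(7, 4): LHS = 121, RHS = 65 → counterexample
(3, 3): LHS = 36, RHS = 18 → counterexample
(6, 3): LHS = 81, RHS = 45 → counterexample
(1, 3): LHS = 16, RHS = 10 → counterexample
(4, 2): LHS = 36, RHS = 20 → counterexample
(1, 4): LHS = 25, RHS = 17 → counterexample

That makes 6 counterexamples.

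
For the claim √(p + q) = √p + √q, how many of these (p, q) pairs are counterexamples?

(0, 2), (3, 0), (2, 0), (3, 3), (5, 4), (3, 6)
3

Testing each pair:
(0, 2): LHS = √(2) ≈ 1.414, RHS = √(2) ≈ 1.414 → satisfies claim
(3, 0): LHS = √(3) ≈ 1.732, RHS = √(3) ≈ 1.732 → satisfies claim
(2, 0): LHS = √(2) ≈ 1.414, RHS = √(2) ≈ 1.414 → satisfies claim
(3, 3): LHS = √(6) ≈ 2.449, RHS = 2·√(3) ≈ 3.464 → counterexample
(5, 4): LHS = 3, RHS = 2 + √(5) ≈ 4.236 → counterexample
(3, 6): LHS = 3, RHS = √(3) + √(6) ≈ 4.182 → counterexample

That makes 3 counterexamples.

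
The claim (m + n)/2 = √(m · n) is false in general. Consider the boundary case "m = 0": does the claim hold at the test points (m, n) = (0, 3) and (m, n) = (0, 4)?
At (0, 3): LHS = 3/2 ≠ RHS = 0
At (0, 4): LHS = 2 ≠ RHS = 0

Answer: No, fails at both test points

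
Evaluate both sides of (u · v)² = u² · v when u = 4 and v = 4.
LHS = (4 · 4)² = 256
RHS = 4² · 4 = 64

LHS ≠ RHS, so the equation does not hold here.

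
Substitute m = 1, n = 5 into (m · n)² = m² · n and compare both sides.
LHS = (1 · 5)² = 25
RHS = 1² · 5 = 5

LHS ≠ RHS, so the equation does not hold here.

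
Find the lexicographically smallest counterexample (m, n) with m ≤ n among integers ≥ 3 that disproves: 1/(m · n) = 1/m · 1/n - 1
(m, n) = (3, 3)

Substituting (3, 3) into the claim:
LHS = 1/(3 · 3) = 1/9
RHS = 1/3 · 1/3 - 1 = -8/9

Since LHS ≠ RHS, this pair disproves the claim, and no lexicographically smaller pair (m ≤ n, integers ≥ 3) does.

For instance (7, 7) is also a counterexample (LHS = 1/49, RHS = -48/49), but it's lexicographically larger.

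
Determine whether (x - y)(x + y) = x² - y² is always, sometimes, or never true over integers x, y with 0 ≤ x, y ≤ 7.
Always true

The identity holds for every pair in the range. For instance at (x, y) = (3, 0): both sides equal 9.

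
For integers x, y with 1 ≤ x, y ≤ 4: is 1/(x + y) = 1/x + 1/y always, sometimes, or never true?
The claim fails for every pair in the range. For instance at (x, y) = (1, 3): LHS = 1/4, RHS = 4/3.

Answer: Never true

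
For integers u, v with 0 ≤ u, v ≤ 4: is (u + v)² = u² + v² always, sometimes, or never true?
Sometimes true

It holds at (u, v) = (4, 0) (both sides equal 16), but fails at (u, v) = (3, 4) (LHS = 49, RHS = 25).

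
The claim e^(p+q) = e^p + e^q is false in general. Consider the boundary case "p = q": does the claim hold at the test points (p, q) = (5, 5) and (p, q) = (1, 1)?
At (5, 5): LHS = e^10 ≈ 22026.5 ≠ RHS = 2·e^5 ≈ 296.8
At (1, 1): LHS = e^2 ≈ 7.389 ≠ RHS = 2·e ≈ 5.437

Answer: No, fails at both test points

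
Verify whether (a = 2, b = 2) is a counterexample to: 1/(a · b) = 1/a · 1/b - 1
Substituting a = 2, b = 2:
LHS = 1/(2 · 2) = 1/4
RHS = 1/2 · 1/2 - 1 = -3/4

Since LHS ≠ RHS, this pair disproves the claim.

Answer: Yes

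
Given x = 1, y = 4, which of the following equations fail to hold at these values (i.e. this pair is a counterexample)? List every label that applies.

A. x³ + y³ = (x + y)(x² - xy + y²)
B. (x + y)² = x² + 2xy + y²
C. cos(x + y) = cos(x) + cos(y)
Evaluating each claim at the given values:
A. LHS = 65, RHS = 65 → holds here (LHS = RHS)
B. LHS = 25, RHS = 25 → holds here (LHS = RHS)
C. LHS = cos(5) ≈ 0.2837, RHS = cos(4) + cos(1) ≈ -0.1133 → fails here (LHS ≠ RHS)

Answer: C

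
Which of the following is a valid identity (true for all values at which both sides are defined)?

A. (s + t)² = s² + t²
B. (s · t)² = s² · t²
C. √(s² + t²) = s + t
A: fails at (1, 3) — LHS = 16, RHS = 10.
B: holds — e.g. at (4, 6), both sides equal 576.
C: fails at (2, 5) — LHS = √(29) ≈ 5.385, RHS = 7.

Answer: B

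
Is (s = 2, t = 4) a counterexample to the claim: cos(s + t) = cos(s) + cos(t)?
Substituting s = 2, t = 4:
LHS = cos(2 + 4) = cos(6) ≈ 0.9602
RHS = cos(2) + cos(4) ≈ -1.07

Since LHS ≠ RHS, this pair disproves the claim.

Answer: Yes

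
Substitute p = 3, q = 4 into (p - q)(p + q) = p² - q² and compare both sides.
LHS = (3 - 4)(3 + 4) = -7
RHS = 3² - 4² = -7

LHS = RHS: the two sides agree.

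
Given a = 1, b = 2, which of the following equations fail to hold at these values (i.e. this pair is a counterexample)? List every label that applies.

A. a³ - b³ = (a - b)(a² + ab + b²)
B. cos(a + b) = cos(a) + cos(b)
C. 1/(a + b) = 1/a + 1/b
B, C

Evaluating each claim at the given values:
A. LHS = -7, RHS = -7 → holds here (LHS = RHS)
B. LHS = cos(3) ≈ -0.99, RHS = cos(2) + cos(1) ≈ 0.1242 → fails here (LHS ≠ RHS)
C. LHS = 1/3, RHS = 3/2 → fails here (LHS ≠ RHS)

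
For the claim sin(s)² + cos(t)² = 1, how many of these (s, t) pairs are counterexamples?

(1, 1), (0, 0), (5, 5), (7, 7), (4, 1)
1

Testing each pair:
(1, 1): LHS = cos(1)² + sin(1)² = 1, RHS = 1 → satisfies claim
(0, 0): LHS = 1, RHS = 1 → satisfies claim
(5, 5): LHS = cos(5)² + sin(5)² = 1, RHS = 1 → satisfies claim
(7, 7): LHS = sin(7)² + cos(7)² = 1, RHS = 1 → satisfies claim
(4, 1): LHS = cos(1)² + sin(4)² ≈ 0.8647, RHS = 1 → counterexample

That makes 1 counterexample.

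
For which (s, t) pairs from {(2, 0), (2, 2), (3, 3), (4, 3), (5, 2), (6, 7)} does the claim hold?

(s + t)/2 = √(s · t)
(2, 2), (3, 3)

Testing each pair:
(2, 0): LHS = 1, RHS = 0 → fails
(2, 2): LHS = 2, RHS = 2 → holds
(3, 3): LHS = 3, RHS = 3 → holds
(4, 3): LHS = 7/2, RHS = 2·√(3) ≈ 3.464 → fails
(5, 2): LHS = 7/2, RHS = √(10) ≈ 3.162 → fails
(6, 7): LHS = 13/2, RHS = √(42) ≈ 6.481 → fails

2 of 6 pairs satisfy the claim.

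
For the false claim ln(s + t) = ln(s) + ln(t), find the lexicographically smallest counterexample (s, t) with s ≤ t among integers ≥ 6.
Substituting (6, 6) into the claim:
LHS = ln(6 + 6) = ln(12) ≈ 2.485
RHS = ln(6) + ln(6) = 2·ln(6) ≈ 3.584

Since LHS ≠ RHS, this pair disproves the claim, and no lexicographically smaller pair (s ≤ t, integers ≥ 6) does.

For instance (13, 13) is also a counterexample (LHS = ln(26) ≈ 3.258, RHS = 2·ln(13) ≈ 5.13), but it's lexicographically larger.

Answer: (s, t) = (6, 6)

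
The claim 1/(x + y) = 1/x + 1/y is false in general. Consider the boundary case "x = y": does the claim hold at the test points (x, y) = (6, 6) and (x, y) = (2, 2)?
No, fails at both test points

At (6, 6): LHS = 1/12 ≠ RHS = 1/3
At (2, 2): LHS = 1/4 ≠ RHS = 1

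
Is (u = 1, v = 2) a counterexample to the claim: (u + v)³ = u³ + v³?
Yes

Substituting u = 1, v = 2:
LHS = (1 + 2)³ = 27
RHS = 1³ + 2³ = 9

Since LHS ≠ RHS, this pair disproves the claim.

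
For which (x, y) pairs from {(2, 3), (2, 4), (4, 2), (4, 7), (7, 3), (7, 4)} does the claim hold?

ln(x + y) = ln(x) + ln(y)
None

Testing each pair:
(2, 3): LHS = ln(5) ≈ 1.609, RHS = ln(2) + ln(3) ≈ 1.792 → fails
(2, 4): LHS = ln(6) ≈ 1.792, RHS = ln(2) + ln(4) ≈ 2.079 → fails
(4, 2): LHS = ln(6) ≈ 1.792, RHS = ln(2) + ln(4) ≈ 2.079 → fails
(4, 7): LHS = ln(11) ≈ 2.398, RHS = ln(4) + ln(7) ≈ 3.332 → fails
(7, 3): LHS = ln(10) ≈ 2.303, RHS = ln(3) + ln(7) ≈ 3.045 → fails
(7, 4): LHS = ln(11) ≈ 2.398, RHS = ln(4) + ln(7) ≈ 3.332 → fails

No pair satisfies the claim.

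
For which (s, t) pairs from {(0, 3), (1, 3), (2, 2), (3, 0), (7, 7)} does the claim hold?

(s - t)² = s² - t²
Testing each pair:
(0, 3): LHS = 9, RHS = -9 → fails
(1, 3): LHS = 4, RHS = -8 → fails
(2, 2): LHS = 0, RHS = 0 → holds
(3, 0): LHS = 9, RHS = 9 → holds
(7, 7): LHS = 0, RHS = 0 → holds

3 of 5 pairs satisfy the claim.

Answer: (2, 2), (3, 0), (7, 7)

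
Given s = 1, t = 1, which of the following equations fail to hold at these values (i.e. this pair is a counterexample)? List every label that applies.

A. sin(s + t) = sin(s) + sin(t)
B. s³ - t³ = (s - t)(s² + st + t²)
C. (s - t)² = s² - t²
A

Evaluating each claim at the given values:
A. LHS = sin(2) ≈ 0.9093, RHS = 2·sin(1) ≈ 1.683 → fails here (LHS ≠ RHS)
B. LHS = 0, RHS = 0 → holds here (LHS = RHS)
C. LHS = 0, RHS = 0 → holds here (LHS = RHS)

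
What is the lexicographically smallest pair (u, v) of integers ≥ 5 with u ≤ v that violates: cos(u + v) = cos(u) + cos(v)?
(u, v) = (5, 5)

Substituting (5, 5) into the claim:
LHS = cos(5 + 5) = cos(10) ≈ -0.8391
RHS = cos(5) + cos(5) = 2·cos(5) ≈ 0.5673

Since LHS ≠ RHS, this pair disproves the claim, and no lexicographically smaller pair (u ≤ v, integers ≥ 5) does.

For instance (11, 11) is also a counterexample (LHS = cos(22) ≈ -1, RHS = 2·cos(11) ≈ 0.008851), but it's lexicographically larger.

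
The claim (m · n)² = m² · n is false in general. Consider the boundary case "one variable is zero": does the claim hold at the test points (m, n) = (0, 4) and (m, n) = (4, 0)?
At (0, 4): LHS = 0, RHS = 0 → equal
At (4, 0): LHS = 0, RHS = 0 → equal

So the claim does hold at both of these boundary points, even though it is not an identity.

Answer: Yes, holds at both test points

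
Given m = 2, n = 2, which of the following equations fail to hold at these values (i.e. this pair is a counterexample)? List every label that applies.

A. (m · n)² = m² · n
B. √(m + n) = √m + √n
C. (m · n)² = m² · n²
Evaluating each claim at the given values:
A. LHS = 16, RHS = 8 → fails here (LHS ≠ RHS)
B. LHS = 2, RHS = 2·√(2) ≈ 2.828 → fails here (LHS ≠ RHS)
C. LHS = 16, RHS = 16 → holds here (LHS = RHS)

Answer: A, B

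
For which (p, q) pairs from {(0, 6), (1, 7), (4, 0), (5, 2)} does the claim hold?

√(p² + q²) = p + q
(0, 6), (4, 0)

Testing each pair:
(0, 6): LHS = 6, RHS = 6 → holds
(1, 7): LHS = 5·√(2) ≈ 7.071, RHS = 8 → fails
(4, 0): LHS = 4, RHS = 4 → holds
(5, 2): LHS = √(29) ≈ 5.385, RHS = 7 → fails

2 of 4 pairs satisfy the claim.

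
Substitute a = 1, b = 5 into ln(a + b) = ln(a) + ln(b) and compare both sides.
LHS = ln(1 + 5) = ln(6) ≈ 1.792
RHS = ln(1) + ln(5) = ln(5) ≈ 1.609

LHS ≠ RHS (they differ by about 0.1823), so the equation does not hold here.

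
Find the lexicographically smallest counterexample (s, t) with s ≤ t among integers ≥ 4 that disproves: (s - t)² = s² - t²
(s, t) = (4, 5)

At (4, 4): both sides equal 0, so it holds there.

Substituting (4, 5) into the claim:
LHS = (4 - 5)² = 1
RHS = 4² - 5² = -9

Since LHS ≠ RHS, this pair disproves the claim, and no lexicographically smaller pair (s ≤ t, integers ≥ 4) does.

For instance (5, 9) is also a counterexample (LHS = 16, RHS = -56), but it's lexicographically larger.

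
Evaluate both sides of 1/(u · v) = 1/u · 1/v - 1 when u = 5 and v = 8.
LHS = 1/(5 · 8) = 1/40
RHS = 1/5 · 1/8 - 1 = -39/40

LHS ≠ RHS, so the equation does not hold here.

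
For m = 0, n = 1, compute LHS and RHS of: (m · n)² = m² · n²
LHS = (0 · 1)² = 0
RHS = 0² · 1² = 0

LHS = RHS: the two sides agree.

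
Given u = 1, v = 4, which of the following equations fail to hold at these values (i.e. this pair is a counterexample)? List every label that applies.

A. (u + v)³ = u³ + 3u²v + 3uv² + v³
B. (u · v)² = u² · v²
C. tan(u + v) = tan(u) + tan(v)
Evaluating each claim at the given values:
A. LHS = 125, RHS = 125 → holds here (LHS = RHS)
B. LHS = 16, RHS = 16 → holds here (LHS = RHS)
C. LHS = tan(5) ≈ -3.381, RHS = tan(4) + tan(1) ≈ 2.715 → fails here (LHS ≠ RHS)

Answer: C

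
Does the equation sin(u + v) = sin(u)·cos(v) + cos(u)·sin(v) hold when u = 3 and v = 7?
Substituting u = 3, v = 7:

LHS = sin(3 + 7) = sin(10) ≈ -0.544
RHS = sin(3)·cos(7) + cos(3)·sin(7) = sin(7)·cos(3) + sin(3)·cos(7) ≈ -0.544

LHS = RHS, so the equation holds at this point.

Answer: Holds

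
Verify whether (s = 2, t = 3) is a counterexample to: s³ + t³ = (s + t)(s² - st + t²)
Substituting s = 2, t = 3:
LHS = 2³ + 3³ = 35
RHS = (2 + 3)(2² - 2·3 + 3²) = 35

The sides agree, so this pair does not disprove the claim.

Answer: No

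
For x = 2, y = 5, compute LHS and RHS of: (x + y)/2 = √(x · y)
LHS = (2 + 5)/2 = 7/2
RHS = √(2 · 5) = √(10) ≈ 3.162

LHS ≠ RHS (they differ by about 0.3377), so the equation does not hold here.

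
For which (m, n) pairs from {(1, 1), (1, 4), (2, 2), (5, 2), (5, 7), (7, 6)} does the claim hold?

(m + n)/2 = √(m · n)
Testing each pair:
(1, 1): LHS = 1, RHS = 1 → holds
(1, 4): LHS = 5/2, RHS = 2 → fails
(2, 2): LHS = 2, RHS = 2 → holds
(5, 2): LHS = 7/2, RHS = √(10) ≈ 3.162 → fails
(5, 7): LHS = 6, RHS = √(35) ≈ 5.916 → fails
(7, 6): LHS = 13/2, RHS = √(42) ≈ 6.481 → fails

2 of 6 pairs satisfy the claim.

Answer: (1, 1), (2, 2)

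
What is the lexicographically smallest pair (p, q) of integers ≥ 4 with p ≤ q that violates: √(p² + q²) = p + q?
Substituting (4, 4) into the claim:
LHS = √(4² + 4²) = 4·√(2) ≈ 5.657
RHS = 4 + 4 = 8

Since LHS ≠ RHS, this pair disproves the claim, and no lexicographically smaller pair (p ≤ q, integers ≥ 4) does.

For instance (5, 9) is also a counterexample (LHS = √(106) ≈ 10.3, RHS = 14), but it's lexicographically larger.

Answer: (p, q) = (4, 4)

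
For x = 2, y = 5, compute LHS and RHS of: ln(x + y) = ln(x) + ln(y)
LHS = ln(2 + 5) = ln(7) ≈ 1.946
RHS = ln(2) + ln(5) ≈ 2.303

LHS ≠ RHS (they differ by about 0.3567), so the equation does not hold here.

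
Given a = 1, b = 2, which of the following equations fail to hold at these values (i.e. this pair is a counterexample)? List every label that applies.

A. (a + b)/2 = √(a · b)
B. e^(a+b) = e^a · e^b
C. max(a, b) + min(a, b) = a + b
A

Evaluating each claim at the given values:
A. LHS = 3/2, RHS = √(2) ≈ 1.414 → fails here (LHS ≠ RHS)
B. LHS = e^3 ≈ 20.09, RHS = e^3 ≈ 20.09 → holds here (LHS = RHS)
C. LHS = 3, RHS = 3 → holds here (LHS = RHS)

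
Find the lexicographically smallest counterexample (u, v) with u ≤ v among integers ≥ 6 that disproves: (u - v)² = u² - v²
(u, v) = (6, 7)

At (6, 6): both sides equal 0, so it holds there.

Substituting (6, 7) into the claim:
LHS = (6 - 7)² = 1
RHS = 6² - 7² = -13

Since LHS ≠ RHS, this pair disproves the claim, and no lexicographically smaller pair (u ≤ v, integers ≥ 6) does.

For instance (6, 8) is also a counterexample (LHS = 4, RHS = -28), but it's lexicographically larger.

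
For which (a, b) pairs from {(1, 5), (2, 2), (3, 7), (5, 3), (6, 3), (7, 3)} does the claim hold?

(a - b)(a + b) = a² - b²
All pairs

Testing each pair:
(1, 5): LHS = -24, RHS = -24 → holds
(2, 2): LHS = 0, RHS = 0 → holds
(3, 7): LHS = -40, RHS = -40 → holds
(5, 3): LHS = 16, RHS = 16 → holds
(6, 3): LHS = 27, RHS = 27 → holds
(7, 3): LHS = 40, RHS = 40 → holds

Every pair satisfies the claim.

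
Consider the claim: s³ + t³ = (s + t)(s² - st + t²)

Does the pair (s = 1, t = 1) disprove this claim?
No

Substituting s = 1, t = 1:
LHS = 1³ + 1³ = 2
RHS = (1 + 1)(1² - 1·1 + 1²) = 2

The sides agree, so this pair does not disprove the claim.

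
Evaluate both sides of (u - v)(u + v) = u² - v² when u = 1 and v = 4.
LHS = (1 - 4)(1 + 4) = -15
RHS = 1² - 4² = -15

LHS = RHS: the two sides agree.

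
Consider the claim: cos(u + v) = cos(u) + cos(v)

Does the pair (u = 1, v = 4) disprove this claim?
Yes

Substituting u = 1, v = 4:
LHS = cos(1 + 4) = cos(5) ≈ 0.2837
RHS = cos(1) + cos(4) ≈ -0.1133

Since LHS ≠ RHS, this pair disproves the claim.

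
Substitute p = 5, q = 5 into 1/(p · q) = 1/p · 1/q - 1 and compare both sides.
LHS = 1/(5 · 5) = 1/25
RHS = 1/5 · 1/5 - 1 = -24/25

LHS ≠ RHS, so the equation does not hold here.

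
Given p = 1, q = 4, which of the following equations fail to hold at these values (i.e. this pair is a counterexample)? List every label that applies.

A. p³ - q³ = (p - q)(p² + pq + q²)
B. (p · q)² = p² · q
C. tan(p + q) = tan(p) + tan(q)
Evaluating each claim at the given values:
A. LHS = -63, RHS = -63 → holds here (LHS = RHS)
B. LHS = 16, RHS = 4 → fails here (LHS ≠ RHS)
C. LHS = tan(5) ≈ -3.381, RHS = tan(4) + tan(1) ≈ 2.715 → fails here (LHS ≠ RHS)

Answer: B, C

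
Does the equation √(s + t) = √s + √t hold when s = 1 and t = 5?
Fails

Substituting s = 1, t = 5:

LHS = √(1 + 5) = √(6) ≈ 2.449
RHS = √1 + √5 = 1 + √(5) ≈ 3.236

LHS ≠ RHS, so the equation does not hold at this point.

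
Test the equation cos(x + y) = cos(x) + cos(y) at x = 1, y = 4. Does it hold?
Substituting x = 1, y = 4:

LHS = cos(1 + 4) = cos(5) ≈ 0.2837
RHS = cos(1) + cos(4) ≈ -0.1133

LHS ≠ RHS, so the equation does not hold at this point.

Answer: Fails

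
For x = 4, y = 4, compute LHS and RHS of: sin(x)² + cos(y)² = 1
LHS = sin(4)² + cos(4)² = 1
RHS = 1

LHS = RHS: the two sides agree.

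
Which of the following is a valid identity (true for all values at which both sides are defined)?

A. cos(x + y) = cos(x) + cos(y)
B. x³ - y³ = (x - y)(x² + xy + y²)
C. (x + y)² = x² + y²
A: fails at (0, 1) — LHS = cos(1) ≈ 0.5403, RHS = cos(1) + 1 ≈ 1.54.
B: holds — e.g. at (4, 5), both sides equal -61.
C: fails at (4, 5) — LHS = 81, RHS = 41.

Answer: B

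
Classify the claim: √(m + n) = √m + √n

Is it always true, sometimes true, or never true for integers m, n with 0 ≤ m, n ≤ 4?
Sometimes true

It holds at (m, n) = (3, 0) (both sides equal √(3) ≈ 1.732), but fails at (m, n) = (4, 4) (LHS = 2·√(2) ≈ 2.828, RHS = 4).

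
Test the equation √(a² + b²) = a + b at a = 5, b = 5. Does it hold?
Substituting a = 5, b = 5:

LHS = √(5² + 5²) = 5·√(2) ≈ 7.071
RHS = 5 + 5 = 10

LHS ≠ RHS, so the equation does not hold at this point.

Answer: Fails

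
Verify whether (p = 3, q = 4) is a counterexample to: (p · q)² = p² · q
Substituting p = 3, q = 4:
LHS = (3 · 4)² = 144
RHS = 3² · 4 = 36

Since LHS ≠ RHS, this pair disproves the claim.

Answer: Yes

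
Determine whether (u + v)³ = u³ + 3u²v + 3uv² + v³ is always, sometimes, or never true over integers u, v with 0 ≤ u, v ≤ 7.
The identity holds for every pair in the range. For instance at (u, v) = (6, 7): both sides equal 2197.

Answer: Always true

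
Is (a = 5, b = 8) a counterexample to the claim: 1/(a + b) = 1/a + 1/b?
Substituting a = 5, b = 8:
LHS = 1/(5 + 8) = 1/13
RHS = 1/5 + 1/8 = 13/40

Since LHS ≠ RHS, this pair disproves the claim.

Answer: Yes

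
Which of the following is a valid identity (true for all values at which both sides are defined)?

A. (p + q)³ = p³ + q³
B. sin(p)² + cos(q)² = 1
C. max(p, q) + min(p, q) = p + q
A: fails at (1, 4) — LHS = 125, RHS = 65.
B: fails at (4, 5) — LHS = cos(5)² + sin(4)² ≈ 0.6532, RHS = 1.
C: holds — e.g. at (2, 7), both sides equal 9.

Answer: C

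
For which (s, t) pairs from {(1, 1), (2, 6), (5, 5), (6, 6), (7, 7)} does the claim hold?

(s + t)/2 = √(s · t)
(1, 1), (5, 5), (6, 6), (7, 7)

Testing each pair:
(1, 1): LHS = 1, RHS = 1 → holds
(2, 6): LHS = 4, RHS = 2·√(3) ≈ 3.464 → fails
(5, 5): LHS = 5, RHS = 5 → holds
(6, 6): LHS = 6, RHS = 6 → holds
(7, 7): LHS = 7, RHS = 7 → holds

4 of 5 pairs satisfy the claim.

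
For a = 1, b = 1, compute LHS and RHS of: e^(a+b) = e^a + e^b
LHS = e^(1+1) = e^2 ≈ 7.389
RHS = e^1 + e^1 = 2·e ≈ 5.437

LHS ≠ RHS (they differ by about 1.952), so the equation does not hold here.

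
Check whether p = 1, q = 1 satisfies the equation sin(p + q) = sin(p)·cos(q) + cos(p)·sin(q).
Substituting p = 1, q = 1:

LHS = sin(1 + 1) = sin(2) ≈ 0.9093
RHS = sin(1)·cos(1) + cos(1)·sin(1) = 2·sin(1)·cos(1) ≈ 0.9093

LHS = RHS, so the equation holds at this point.

Answer: Holds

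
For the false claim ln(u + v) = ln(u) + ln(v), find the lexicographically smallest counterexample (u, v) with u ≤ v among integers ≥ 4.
Substituting (4, 4) into the claim:
LHS = ln(4 + 4) = ln(8) ≈ 2.079
RHS = ln(4) + ln(4) = 2·ln(4) ≈ 2.773

Since LHS ≠ RHS, this pair disproves the claim, and no lexicographically smaller pair (u ≤ v, integers ≥ 4) does.

For instance (9, 10) is also a counterexample (LHS = ln(19) ≈ 2.944, RHS = ln(9) + ln(10) ≈ 4.5), but it's lexicographically larger.

Answer: (u, v) = (4, 4)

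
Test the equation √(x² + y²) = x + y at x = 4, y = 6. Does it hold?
Substituting x = 4, y = 6:

LHS = √(4² + 6²) = 2·√(13) ≈ 7.211
RHS = 4 + 6 = 10

LHS ≠ RHS, so the equation does not hold at this point.

Answer: Fails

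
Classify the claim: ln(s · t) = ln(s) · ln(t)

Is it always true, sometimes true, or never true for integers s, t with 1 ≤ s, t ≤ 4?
It holds at (s, t) = (1, 1) (both sides equal 0), but fails at (s, t) = (1, 2) (LHS = ln(2) ≈ 0.6931, RHS = 0).

Answer: Sometimes true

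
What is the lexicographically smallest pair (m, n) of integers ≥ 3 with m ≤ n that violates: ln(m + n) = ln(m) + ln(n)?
Substituting (3, 3) into the claim:
LHS = ln(3 + 3) = ln(6) ≈ 1.792
RHS = ln(3) + ln(3) = 2·ln(3) ≈ 2.197

Since LHS ≠ RHS, this pair disproves the claim, and no lexicographically smaller pair (m ≤ n, integers ≥ 3) does.

For instance (7, 8) is also a counterexample (LHS = ln(15) ≈ 2.708, RHS = ln(7) + ln(8) ≈ 4.025), but it's lexicographically larger.

Answer: (m, n) = (3, 3)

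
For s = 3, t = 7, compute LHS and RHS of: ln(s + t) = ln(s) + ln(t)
LHS = ln(3 + 7) = ln(10) ≈ 2.303
RHS = ln(3) + ln(7) ≈ 3.045

LHS ≠ RHS (they differ by about 0.7419), so the equation does not hold here.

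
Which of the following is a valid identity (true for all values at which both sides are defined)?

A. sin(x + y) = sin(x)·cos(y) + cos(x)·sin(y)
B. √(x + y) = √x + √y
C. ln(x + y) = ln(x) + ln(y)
A: holds — e.g. at (3, 3), both sides equal sin(6) ≈ -0.2794.
B: fails at (3, 7) — LHS = √(10) ≈ 3.162, RHS = √(3) + √(7) ≈ 4.378.
C: fails at (1, 3) — LHS = ln(4) ≈ 1.386, RHS = ln(3) ≈ 1.099.

Answer: A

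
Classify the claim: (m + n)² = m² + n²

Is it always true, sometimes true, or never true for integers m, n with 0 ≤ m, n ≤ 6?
It holds at (m, n) = (6, 0) (both sides equal 36), but fails at (m, n) = (6, 4) (LHS = 100, RHS = 52).

Answer: Sometimes true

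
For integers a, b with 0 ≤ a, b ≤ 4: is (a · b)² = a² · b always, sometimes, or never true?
Sometimes true

It holds at (a, b) = (4, 1) (both sides equal 16), but fails at (a, b) = (4, 3) (LHS = 144, RHS = 48).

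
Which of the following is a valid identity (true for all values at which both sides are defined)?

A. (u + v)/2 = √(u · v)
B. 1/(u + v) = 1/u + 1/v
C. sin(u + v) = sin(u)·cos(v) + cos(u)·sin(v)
A: fails at (5, 8) — LHS = 13/2, RHS = 2·√(10) ≈ 6.325.
B: fails at (4, 5) — LHS = 1/9, RHS = 9/20.
C: holds — e.g. at (5, 5), both sides equal sin(10) ≈ -0.544.

Answer: C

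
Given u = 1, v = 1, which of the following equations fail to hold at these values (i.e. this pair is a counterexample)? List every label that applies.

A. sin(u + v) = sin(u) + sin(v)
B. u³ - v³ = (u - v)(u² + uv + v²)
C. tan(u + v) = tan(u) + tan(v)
A, C

Evaluating each claim at the given values:
A. LHS = sin(2) ≈ 0.9093, RHS = 2·sin(1) ≈ 1.683 → fails here (LHS ≠ RHS)
B. LHS = 0, RHS = 0 → holds here (LHS = RHS)
C. LHS = tan(2) ≈ -2.185, RHS = 2·tan(1) ≈ 3.115 → fails here (LHS ≠ RHS)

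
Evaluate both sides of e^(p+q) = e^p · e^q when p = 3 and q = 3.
LHS = e^(3+3) = e^6 ≈ 403.4
RHS = e^3 · e^3 = e^6 ≈ 403.4

LHS = RHS: the two sides agree.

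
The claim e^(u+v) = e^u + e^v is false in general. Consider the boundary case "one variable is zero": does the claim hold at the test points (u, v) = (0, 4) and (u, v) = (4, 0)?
No, fails at both test points

At (0, 4): LHS = e^4 ≈ 54.6 ≠ RHS = 1 + e^4 ≈ 55.6
At (4, 0): LHS = e^4 ≈ 54.6 ≠ RHS = 1 + e^4 ≈ 55.6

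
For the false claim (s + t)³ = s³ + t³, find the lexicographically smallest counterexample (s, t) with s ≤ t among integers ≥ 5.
Substituting (5, 5) into the claim:
LHS = (5 + 5)³ = 1000
RHS = 5³ + 5³ = 250

Since LHS ≠ RHS, this pair disproves the claim, and no lexicographically smaller pair (s ≤ t, integers ≥ 5) does.

For instance (10, 10) is also a counterexample (LHS = 8000, RHS = 2000), but it's lexicographically larger.

Answer: (s, t) = (5, 5)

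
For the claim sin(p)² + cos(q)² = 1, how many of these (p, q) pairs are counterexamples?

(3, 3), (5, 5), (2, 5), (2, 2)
1

Testing each pair:
(3, 3): LHS = sin(3)² + cos(3)² = 1, RHS = 1 → satisfies claim
(5, 5): LHS = cos(5)² + sin(5)² = 1, RHS = 1 → satisfies claim
(2, 5): LHS = cos(5)² + sin(2)² ≈ 0.9073, RHS = 1 → counterexample
(2, 2): LHS = cos(2)² + sin(2)² = 1, RHS = 1 → satisfies claim

That makes 1 counterexample.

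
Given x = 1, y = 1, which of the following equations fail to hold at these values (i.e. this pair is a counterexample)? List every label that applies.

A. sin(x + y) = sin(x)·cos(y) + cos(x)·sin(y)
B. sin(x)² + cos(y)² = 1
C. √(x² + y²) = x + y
Evaluating each claim at the given values:
A. LHS = sin(2) ≈ 0.9093, RHS = 2·sin(1)·cos(1) ≈ 0.9093 → holds here (LHS = RHS)
B. LHS = cos(1)² + sin(1)² = 1, RHS = 1 → holds here (LHS = RHS)
C. LHS = √(2) ≈ 1.414, RHS = 2 → fails here (LHS ≠ RHS)

Answer: C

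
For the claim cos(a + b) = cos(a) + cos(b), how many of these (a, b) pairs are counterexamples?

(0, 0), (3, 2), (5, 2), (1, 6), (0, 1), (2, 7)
Testing each pair:
(0, 0): LHS = 1, RHS = 2 → counterexample
(3, 2): LHS = cos(5) ≈ 0.2837, RHS = cos(3) + cos(2) ≈ -1.406 → counterexample
(5, 2): LHS = cos(7) ≈ 0.7539, RHS = cos(2) + cos(5) ≈ -0.1325 → counterexample
(1, 6): LHS = cos(7) ≈ 0.7539, RHS = cos(1) + cos(6) ≈ 1.5 → counterexample
(0, 1): LHS = cos(1) ≈ 0.5403, RHS = cos(1) + 1 ≈ 1.54 → counterexample
(2, 7): LHS = cos(9) ≈ -0.9111, RHS = cos(2) + cos(7) ≈ 0.3378 → counterexample

That makes 6 counterexamples.

Answer: 6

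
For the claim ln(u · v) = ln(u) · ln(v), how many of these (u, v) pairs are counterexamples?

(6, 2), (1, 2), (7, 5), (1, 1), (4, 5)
Testing each pair:
(6, 2): LHS = ln(12) ≈ 2.485, RHS = ln(2)·ln(6) ≈ 1.242 → counterexample
(1, 2): LHS = ln(2) ≈ 0.6931, RHS = 0 → counterexample
(7, 5): LHS = ln(35) ≈ 3.555, RHS = ln(5)·ln(7) ≈ 3.132 → counterexample
(1, 1): LHS = 0, RHS = 0 → satisfies claim
(4, 5): LHS = ln(20) ≈ 2.996, RHS = ln(4)·ln(5) ≈ 2.231 → counterexample

That makes 4 counterexamples.

Answer: 4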